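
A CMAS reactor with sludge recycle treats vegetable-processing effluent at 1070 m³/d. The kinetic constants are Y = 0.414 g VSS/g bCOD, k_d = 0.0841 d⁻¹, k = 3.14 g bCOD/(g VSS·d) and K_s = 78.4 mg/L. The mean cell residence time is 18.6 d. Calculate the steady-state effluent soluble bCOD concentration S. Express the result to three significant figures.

S ≈ 9.30 mg/L

From the Monod/SRT balance for a CMAS, S = K_s·(1+k_d θ_c)/[θ_c·(Y k − k_d) − 1] = 78.4 × (1 + 0.0841 × 18.6) / [18.6 × (0.414 × 3.14 − 0.0841) − 1] = 201.0 / 21.61 = 9.301 mg/L.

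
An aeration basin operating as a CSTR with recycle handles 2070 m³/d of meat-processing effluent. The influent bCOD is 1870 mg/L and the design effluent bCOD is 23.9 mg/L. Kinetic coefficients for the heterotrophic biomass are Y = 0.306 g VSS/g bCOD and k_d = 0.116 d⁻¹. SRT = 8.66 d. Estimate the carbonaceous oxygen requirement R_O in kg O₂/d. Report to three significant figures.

R_O ≈ 2990 kg O₂/d

The observed yield is Y_obs = Y/(1 + k_d·θ_c) = 0.306 / (1 + 0.116 × 8.66) = 0.306 / 2.005 = 0.1527 g VSS per g bCOD removed.
ΔS = 1870 − 23.9 = 1846 mg/L, so the substrate removal rate is 2070 × 1846/1000 = 3821 kg bCOD/d.
Net sludge production P_X = 0.1527 × 3821 = 583.3 kg VSS/d.
Carbonaceous O₂ demand = substrate oxidised − cell-mass equivalent = 3821 − 1.42 × 583.3 = 2993 kg O₂/d.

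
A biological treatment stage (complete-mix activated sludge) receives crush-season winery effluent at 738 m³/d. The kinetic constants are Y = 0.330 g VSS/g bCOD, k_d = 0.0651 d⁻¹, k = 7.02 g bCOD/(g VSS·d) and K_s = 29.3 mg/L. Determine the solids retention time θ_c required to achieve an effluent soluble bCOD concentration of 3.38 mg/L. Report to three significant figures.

θ_c ≈ 5.73 d

Specific growth rate at S = 3.38 mg/L: μ = YkS/(K_s+S) = 0.330·7.02·3.38/(29.3+3.38) = 0.2396 d⁻¹.
1/θ_c = 0.2396 − 0.0651 = 0.1745 d⁻¹, so θ_c = 5.731 d.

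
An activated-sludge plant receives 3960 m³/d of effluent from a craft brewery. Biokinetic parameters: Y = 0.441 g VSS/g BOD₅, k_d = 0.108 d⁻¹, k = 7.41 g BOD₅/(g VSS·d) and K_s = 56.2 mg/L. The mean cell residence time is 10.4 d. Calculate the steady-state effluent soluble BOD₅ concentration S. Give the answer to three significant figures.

For a completely mixed reactor with recycle the Lawrence–McCarty relation gives S = K_s·(1 + k_d·θ_c) / [θ_c·(Y·k − k_d) − 1] = 56.2 × (1 + 0.108 × 10.4) / [10.4 × (0.441 × 7.41 − 0.108) − 1] = 119.3 / 31.86 = 3.745 mg/L.

S ≈ 3.75 mg/L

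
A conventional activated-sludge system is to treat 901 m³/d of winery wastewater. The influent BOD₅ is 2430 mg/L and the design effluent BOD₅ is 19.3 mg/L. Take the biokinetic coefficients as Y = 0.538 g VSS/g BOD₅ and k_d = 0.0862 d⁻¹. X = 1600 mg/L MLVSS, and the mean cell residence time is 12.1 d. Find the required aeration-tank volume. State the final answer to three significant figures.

From the SRT design equation V = Y Q (S₀−S) θ_c / [X (1 + k_d θ_c)] = 0.538 × 901 × (2430 − 19.3) × 12.1 / [1600 × (1 + 0.0862 × 12.1)] = 1.41×10^7 / 3269 = 4326 m³.

V ≈ 4330 m³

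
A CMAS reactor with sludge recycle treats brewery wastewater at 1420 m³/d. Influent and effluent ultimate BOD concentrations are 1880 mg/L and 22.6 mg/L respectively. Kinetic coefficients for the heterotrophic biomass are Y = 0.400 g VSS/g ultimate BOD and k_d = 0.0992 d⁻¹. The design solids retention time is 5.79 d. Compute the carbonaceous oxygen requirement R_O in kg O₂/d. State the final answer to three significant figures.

Y_obs = Y / (1 + k_d θ_c) = 0.400 / (1 + 0.0992 × 5.79) = 0.400 / 1.574 = 0.2541.
Q·(S₀ − S) = 1420 × (1880 − 22.6) × 10⁻³ = 2638 kg/d removed.
Net sludge production P_X = 0.2541 × 2638 = 670.1 kg VSS/d.
Carbonaceous O₂ demand = substrate oxidised − cell-mass equivalent = 2638 − 1.42 × 670.1 = 1686 kg O₂/d.

R_O ≈ 1690 kg O₂/d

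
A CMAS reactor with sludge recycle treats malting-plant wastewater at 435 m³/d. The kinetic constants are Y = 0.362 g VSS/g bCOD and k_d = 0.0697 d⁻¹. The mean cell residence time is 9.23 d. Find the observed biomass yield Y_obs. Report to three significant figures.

Observed yield with endogenous decay: Y_obs = Y / (1 + k_d·θ_c) = 0.362 / (1 + 0.0697 × 9.23) = 0.362 / 1.643 = 0.2203 g VSS/g bCOD.

Y_obs ≈ 0.220 g VSS/g bCOD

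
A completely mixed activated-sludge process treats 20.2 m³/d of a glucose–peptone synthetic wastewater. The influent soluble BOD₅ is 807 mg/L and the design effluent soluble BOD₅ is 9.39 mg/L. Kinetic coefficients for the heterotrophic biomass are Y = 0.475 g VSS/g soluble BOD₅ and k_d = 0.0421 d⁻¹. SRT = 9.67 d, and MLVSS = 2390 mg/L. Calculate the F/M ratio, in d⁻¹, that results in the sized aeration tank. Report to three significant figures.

Rearranging the biomass balance for a CMAS with decay, V = Y·Q·ΔS·θ_c / [X·(1+k_d θ_c)] = 0.475 × 20.2 × (807 − 9.39) × 9.67 / [2390 × (1 + 0.0421 × 9.67)] = 7.4×10^4 / 3363 = 22.01 m³.
F/M = applied load / biomass = Q·S₀/(V·X) = 20.2 × 807 / (22.01 × 2390) = 0.3099 d⁻¹.

F/M ≈ 0.310 d⁻¹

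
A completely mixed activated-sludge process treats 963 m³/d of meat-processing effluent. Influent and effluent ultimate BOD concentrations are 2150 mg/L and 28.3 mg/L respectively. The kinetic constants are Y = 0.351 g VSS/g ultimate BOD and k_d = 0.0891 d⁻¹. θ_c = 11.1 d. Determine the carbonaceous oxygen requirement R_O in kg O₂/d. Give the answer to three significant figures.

R_O ≈ 1530 kg O₂/d

Y_obs = Y / (1 + k_d θ_c) = 0.351 / (1 + 0.0891 × 11.1) = 0.351 / 1.989 = 0.1765.
Substrate removed = Q·(S₀ − S) = 963 m³/d × (2150 − 28.3) g/m³ = 2.04×10^6 g/d = 2043 kg/d.
Biomass synthesised: P_X = Y_obs × 2043 = 360.6 kg VSS/d.
R_O = Q·(S₀ − S) − 1.42·P_X = 2043 − 1.42 × 360.6 = 1531 kg O₂/d.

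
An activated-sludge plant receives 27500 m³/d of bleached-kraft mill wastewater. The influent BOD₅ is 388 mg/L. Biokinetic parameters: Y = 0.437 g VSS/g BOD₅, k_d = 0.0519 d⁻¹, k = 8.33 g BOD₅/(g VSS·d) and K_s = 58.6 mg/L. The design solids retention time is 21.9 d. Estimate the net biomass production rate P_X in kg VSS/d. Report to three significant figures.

P_X ≈ 2170 kg VSS/d

Effluent substrate depends only on kinetics and SRT: S = K_s(1 + k_d θ_c) / [θ_c(Yk − k_d) − 1] = 58.6 × (1 + 0.0519 × 21.9) / [21.9 × (0.437 × 8.33 − 0.0519) − 1] = 125.2 / 77.58 = 1.614 mg/L.
Correct the yield for decay: Y_obs = Y/(1 + k_d θ_c) = 0.437 / (1 + 0.0519 × 21.9) = 0.437 / 2.137 = 0.2045.
ΔS = 388 − 1.61 = 386.4 mg/L, so the substrate removal rate is 27500 × 386.4/1000 = 10626 kg BOD₅/d.
Net biomass production P_X = Y_obs × Q·(S₀ − S) = 0.2045 × 10626 = 2173 kg VSS/d.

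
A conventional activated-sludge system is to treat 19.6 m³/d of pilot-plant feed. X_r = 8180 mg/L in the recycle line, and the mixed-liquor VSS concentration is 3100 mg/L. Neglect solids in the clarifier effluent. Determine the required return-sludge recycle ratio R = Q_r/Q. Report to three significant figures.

Mass balance around the secondary clarifier (neglecting effluent solids): R = X / (X_r − X) = 3100 / (8180 − 3100) = 0.6102.

R ≈ 0.610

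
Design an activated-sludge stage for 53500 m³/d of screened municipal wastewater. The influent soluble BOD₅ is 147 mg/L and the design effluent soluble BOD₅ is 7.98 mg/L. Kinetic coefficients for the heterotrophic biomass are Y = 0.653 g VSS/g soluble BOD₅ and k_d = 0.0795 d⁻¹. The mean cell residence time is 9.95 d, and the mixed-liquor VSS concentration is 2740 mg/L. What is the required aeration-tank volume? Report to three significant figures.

V ≈ 9850 m³

Steady-state biomass mass balance: V·X·(1 + k_d·θ_c) = Y·Q·(S₀ − S)·θ_c, so V = 0.653 × 53500 × (147 − 7.98) × 9.95 / [2740 × (1 + 0.0795 × 9.95)] = 4.83×10^7 / 4907 = 9847 m³.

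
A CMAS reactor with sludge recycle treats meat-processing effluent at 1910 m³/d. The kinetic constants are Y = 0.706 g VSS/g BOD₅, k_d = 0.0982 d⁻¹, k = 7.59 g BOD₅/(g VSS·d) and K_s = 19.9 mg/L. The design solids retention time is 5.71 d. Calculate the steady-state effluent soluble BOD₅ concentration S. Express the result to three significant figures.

S ≈ 1.07 mg/L

From the Monod/SRT balance for a CMAS, S = K_s·(1+k_d θ_c)/[θ_c·(Y k − k_d) − 1] = 19.9 × (1 + 0.0982 × 5.71) / [5.71 × (0.706 × 7.59 − 0.0982) − 1] = 31.06 / 29.04 = 1.070 mg/L.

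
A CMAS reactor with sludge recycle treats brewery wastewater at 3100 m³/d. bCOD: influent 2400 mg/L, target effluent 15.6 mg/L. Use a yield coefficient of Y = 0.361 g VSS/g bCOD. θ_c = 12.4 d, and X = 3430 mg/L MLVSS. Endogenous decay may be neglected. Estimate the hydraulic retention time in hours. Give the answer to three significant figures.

τ ≈ 74.7 h

Biomass mass balance (decay neglected): V·X = Y·Q·(S₀ − S)·θ_c, so V = 0.361 × 3100 × (2400 − 15.6) × 12.4 / 3430 = 9647 m³.
τ = V/Q = 9647/3100 = 3.112 d, or 74.68 h.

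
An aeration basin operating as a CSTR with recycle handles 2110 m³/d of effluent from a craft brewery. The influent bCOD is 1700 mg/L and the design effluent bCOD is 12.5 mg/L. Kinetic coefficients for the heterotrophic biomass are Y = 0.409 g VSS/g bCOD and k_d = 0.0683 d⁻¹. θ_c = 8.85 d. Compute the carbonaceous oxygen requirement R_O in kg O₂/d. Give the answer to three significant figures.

R_O ≈ 2270 kg O₂/d

The observed yield is Y_obs = Y/(1 + k_d·θ_c) = 0.409 / (1 + 0.0683 × 8.85) = 0.409 / 1.604 = 0.2549 g VSS per g bCOD removed.
Q·(S₀ − S) = 2110 × (1700 − 12.5) × 10⁻³ = 3561 kg/d removed.
Biomass synthesised: P_X = Y_obs × 3561 = 907.7 kg VSS/d.
R_O = Q·(S₀ − S) − 1.42·P_X = 3561 − 1.42 × 907.7 = 2272 kg O₂/d.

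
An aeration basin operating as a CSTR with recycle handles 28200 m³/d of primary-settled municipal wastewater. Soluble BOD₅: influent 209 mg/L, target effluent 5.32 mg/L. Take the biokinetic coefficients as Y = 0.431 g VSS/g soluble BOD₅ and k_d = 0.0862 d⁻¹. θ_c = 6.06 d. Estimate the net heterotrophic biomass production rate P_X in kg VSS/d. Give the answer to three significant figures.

Y_obs = Y / (1 + k_d θ_c) = 0.431 / (1 + 0.0862 × 6.06) = 0.431 / 1.522 = 0.2831.
Substrate removed = Q·(S₀ − S) = 28200 m³/d × (209 − 5.32) g/m³ = 5.74×10^6 g/d = 5744 kg/d.
P_X = Y_obs · Q(S₀ − S) = 0.2831 × 5744 = 1626 kg VSS/d.

P_X ≈ 1630 kg VSS/d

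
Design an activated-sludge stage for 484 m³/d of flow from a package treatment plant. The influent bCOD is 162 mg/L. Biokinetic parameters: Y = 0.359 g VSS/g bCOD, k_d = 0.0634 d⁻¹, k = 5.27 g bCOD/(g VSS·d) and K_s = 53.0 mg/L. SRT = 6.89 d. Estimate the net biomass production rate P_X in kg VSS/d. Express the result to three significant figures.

Effluent substrate depends only on kinetics and SRT: S = K_s(1 + k_d θ_c) / [θ_c(Yk − k_d) − 1] = 53.0 × (1 + 0.0634 × 6.89) / [6.89 × (0.359 × 5.27 − 0.0634) − 1] = 76.15 / 11.60 = 6.566 mg/L.
The observed yield is Y_obs = Y/(1 + k_d·θ_c) = 0.359 / (1 + 0.0634 × 6.89) = 0.359 / 1.437 = 0.2499 g VSS per g bCOD removed.
Q·(S₀ − S) = 484 × (162 − 6.57) × 10⁻³ = 75.23 kg/d removed.
P_X = Y_obs · Q(S₀ − S) = 0.2499 × 75.23 = 18.80 kg VSS/d.

P_X ≈ 18.8 kg VSS/d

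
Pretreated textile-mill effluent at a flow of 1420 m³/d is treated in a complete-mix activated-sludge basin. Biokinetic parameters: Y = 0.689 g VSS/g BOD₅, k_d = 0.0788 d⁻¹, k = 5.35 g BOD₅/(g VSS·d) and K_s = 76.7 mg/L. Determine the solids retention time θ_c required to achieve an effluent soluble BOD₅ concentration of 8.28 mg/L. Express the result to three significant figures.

Specific growth rate at S = 8.28 mg/L: μ = YkS/(K_s+S) = 0.689·5.35·8.28/(76.7+8.28) = 0.3592 d⁻¹.
Then 1/θ_c = μ − k_d = 0.3592 − 0.0788 = 0.2804 d⁻¹, giving θ_c = 3.567 d.

θ_c ≈ 3.57 d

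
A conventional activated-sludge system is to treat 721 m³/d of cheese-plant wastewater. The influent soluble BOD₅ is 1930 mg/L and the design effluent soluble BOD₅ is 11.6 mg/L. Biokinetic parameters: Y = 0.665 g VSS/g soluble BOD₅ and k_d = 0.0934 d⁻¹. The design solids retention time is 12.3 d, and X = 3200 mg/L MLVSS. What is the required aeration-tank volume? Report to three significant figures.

V ≈ 1650 m³

From the SRT design equation V = Y Q (S₀−S) θ_c / [X (1 + k_d θ_c)] = 0.665 × 721 × (1930 − 11.6) × 12.3 / [3200 × (1 + 0.0934 × 12.3)] = 1.13×10^7 / 6876 = 1645 m³.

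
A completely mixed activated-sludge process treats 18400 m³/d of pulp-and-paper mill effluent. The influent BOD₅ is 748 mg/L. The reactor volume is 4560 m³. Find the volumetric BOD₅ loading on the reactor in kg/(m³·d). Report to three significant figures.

Applied BOD₅ load per unit volume = Q·S₀/V = (18400 × 748/1000)/4560 = 3.018 kg BOD₅·m⁻³·d⁻¹.

L_v ≈ 3.02 kg BOD₅/(m³·d)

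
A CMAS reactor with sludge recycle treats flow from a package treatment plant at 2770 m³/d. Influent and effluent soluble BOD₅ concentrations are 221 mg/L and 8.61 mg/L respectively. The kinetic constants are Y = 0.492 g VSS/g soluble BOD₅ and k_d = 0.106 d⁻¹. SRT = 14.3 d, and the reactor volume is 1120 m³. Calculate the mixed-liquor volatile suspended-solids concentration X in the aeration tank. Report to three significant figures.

X ≈ 1470 mg/L

X = Y·Q·ΔS·θ_c / [V·(1 + k_d θ_c)] = 0.492 × 2770 × (221 − 8.61) × 14.3 / [1120 × (1 + 0.106 × 14.3)] = 1469 mg/L.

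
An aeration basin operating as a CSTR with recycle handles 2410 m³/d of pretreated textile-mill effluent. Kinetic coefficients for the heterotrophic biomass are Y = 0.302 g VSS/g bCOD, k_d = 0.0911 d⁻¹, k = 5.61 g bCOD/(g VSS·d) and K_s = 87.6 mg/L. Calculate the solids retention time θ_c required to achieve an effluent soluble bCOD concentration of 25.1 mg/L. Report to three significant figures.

Specific growth rate at S = 25.1 mg/L: μ = YkS/(K_s+S) = 0.302·5.61·25.1/(87.6+25.1) = 0.3773 d⁻¹.
θ_c = 1/(μ − k_d) = 1/(0.3773 − 0.0911) = 1/0.2862 = 3.494 d.

θ_c ≈ 3.49 d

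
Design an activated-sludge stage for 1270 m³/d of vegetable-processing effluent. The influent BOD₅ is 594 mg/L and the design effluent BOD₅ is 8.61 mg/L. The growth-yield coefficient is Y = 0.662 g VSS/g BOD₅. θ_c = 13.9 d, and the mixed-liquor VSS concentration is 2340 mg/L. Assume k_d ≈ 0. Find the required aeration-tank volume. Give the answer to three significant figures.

V·X = Y·Q·ΔS·θ_c gives V = 0.662 × 1270 × (594 − 8.61) × 13.9 / 2340 = 2924 m³.

V ≈ 2920 m³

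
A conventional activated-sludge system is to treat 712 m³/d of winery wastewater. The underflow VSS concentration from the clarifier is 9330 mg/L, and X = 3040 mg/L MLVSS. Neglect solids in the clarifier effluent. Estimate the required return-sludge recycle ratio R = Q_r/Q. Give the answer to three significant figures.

Mass balance around the secondary clarifier (neglecting effluent solids): R = X / (X_r − X) = 3040 / (9330 − 3040) = 0.4833.

R ≈ 0.483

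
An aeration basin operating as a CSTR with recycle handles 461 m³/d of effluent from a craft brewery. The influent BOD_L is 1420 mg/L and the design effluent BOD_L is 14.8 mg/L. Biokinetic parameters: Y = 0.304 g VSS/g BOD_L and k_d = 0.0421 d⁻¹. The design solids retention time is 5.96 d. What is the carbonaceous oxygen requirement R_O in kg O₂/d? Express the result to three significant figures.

R_O ≈ 424 kg O₂/d

The observed yield is Y_obs = Y/(1 + k_d·θ_c) = 0.304 / (1 + 0.0421 × 5.96) = 0.304 / 1.251 = 0.2430 g VSS per g BOD_L removed.
ΔS = 1420 − 14.8 = 1405 mg/L, so the substrate removal rate is 461 × 1405/1000 = 647.8 kg BOD_L/d.
Biomass synthesised: P_X = Y_obs × 647.8 = 157.4 kg VSS/d.
R_O = Q·ΔS − 1.42 P_X = 647.8 − 223.5 = 424.2 kg O₂/d.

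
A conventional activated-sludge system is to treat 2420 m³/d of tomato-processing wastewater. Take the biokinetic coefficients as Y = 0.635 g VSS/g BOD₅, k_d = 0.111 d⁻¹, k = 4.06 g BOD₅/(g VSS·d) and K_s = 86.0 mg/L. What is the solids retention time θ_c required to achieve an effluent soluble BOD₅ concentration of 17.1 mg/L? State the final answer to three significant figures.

Specific growth rate at S = 17.1 mg/L: μ = YkS/(K_s+S) = 0.635·4.06·17.1/(86.0+17.1) = 0.4276 d⁻¹.
Then 1/θ_c = μ − k_d = 0.4276 − 0.111 = 0.3166 d⁻¹, giving θ_c = 3.159 d.

θ_c ≈ 3.16 d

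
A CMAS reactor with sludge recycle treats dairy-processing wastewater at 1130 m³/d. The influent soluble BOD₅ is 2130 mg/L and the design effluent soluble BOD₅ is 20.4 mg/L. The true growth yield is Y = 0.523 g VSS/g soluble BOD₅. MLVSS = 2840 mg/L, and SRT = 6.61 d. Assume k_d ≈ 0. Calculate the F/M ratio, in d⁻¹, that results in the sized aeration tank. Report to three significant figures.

F/M ≈ 0.292 d⁻¹

V·X = Y·Q·ΔS·θ_c gives V = 0.523 × 1130 × (2130 − 20.4) × 6.61 / 2840 = 2902 m³.
Food-to-microorganism ratio F/M = Q S₀ / (V X) = 1130 × 2130 / (2902 × 2840) = 0.2921 d⁻¹.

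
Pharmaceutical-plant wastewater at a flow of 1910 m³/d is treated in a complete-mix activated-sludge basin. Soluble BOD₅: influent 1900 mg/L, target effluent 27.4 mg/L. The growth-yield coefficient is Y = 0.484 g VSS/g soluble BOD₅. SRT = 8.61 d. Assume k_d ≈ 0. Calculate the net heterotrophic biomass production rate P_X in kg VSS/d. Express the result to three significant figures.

No decay correction is needed, so Y_obs = Y = 0.484.
Substrate removed = Q·(S₀ − S) = 1910 m³/d × (1900 − 27.4) g/m³ = 3.58×10^6 g/d = 3577 kg/d.
Net biomass production P_X = Y_obs × Q·(S₀ − S) = 0.4840 × 3577 = 1731 kg VSS/d.

P_X ≈ 1730 kg VSS/d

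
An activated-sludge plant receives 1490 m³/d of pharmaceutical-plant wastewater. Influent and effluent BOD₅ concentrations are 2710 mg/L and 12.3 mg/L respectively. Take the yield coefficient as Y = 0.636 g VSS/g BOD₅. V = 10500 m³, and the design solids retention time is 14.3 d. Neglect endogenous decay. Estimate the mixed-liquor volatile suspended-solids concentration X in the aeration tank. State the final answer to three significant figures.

X ≈ 3480 mg/L

Without decay, X = Y Q (S₀−S) θ_c / V = 0.636 × 1490 × (2710 − 12.3) × 14.3 / 10500 = 3482 mg/L.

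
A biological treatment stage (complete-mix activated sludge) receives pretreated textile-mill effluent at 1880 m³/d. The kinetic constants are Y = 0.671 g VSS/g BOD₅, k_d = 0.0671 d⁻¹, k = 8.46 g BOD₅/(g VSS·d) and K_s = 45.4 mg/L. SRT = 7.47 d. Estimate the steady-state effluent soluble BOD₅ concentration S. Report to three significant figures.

S ≈ 1.67 mg/L

From the Monod/SRT balance for a CMAS, S = K_s·(1+k_d θ_c)/[θ_c·(Y k − k_d) − 1] = 45.4 × (1 + 0.0671 × 7.47) / [7.47 × (0.671 × 8.46 − 0.0671) − 1] = 68.16 / 40.90 = 1.666 mg/L.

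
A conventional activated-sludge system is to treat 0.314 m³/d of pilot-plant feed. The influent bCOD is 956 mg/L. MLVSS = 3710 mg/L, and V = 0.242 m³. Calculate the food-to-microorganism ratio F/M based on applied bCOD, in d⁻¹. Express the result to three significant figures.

F/M ≈ 0.334 d⁻¹

F/M = applied load / biomass = Q·S₀/(V·X) = 0.314 × 956 / (0.2420 × 3710) = 0.3343 d⁻¹.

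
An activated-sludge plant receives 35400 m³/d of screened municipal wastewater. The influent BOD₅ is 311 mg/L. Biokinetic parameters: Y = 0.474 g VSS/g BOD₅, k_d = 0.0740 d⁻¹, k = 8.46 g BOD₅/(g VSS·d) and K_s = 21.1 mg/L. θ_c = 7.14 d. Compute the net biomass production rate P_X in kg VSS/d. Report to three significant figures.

P_X ≈ 3400 kg VSS/d

From the Monod/SRT balance for a CMAS, S = K_s·(1+k_d θ_c)/[θ_c·(Y k − k_d) − 1] = 21.1 × (1 + 0.0740 × 7.14) / [7.14 × (0.474 × 8.46 − 0.0740) − 1] = 32.25 / 27.10 = 1.190 mg/L.
Y_obs = Y / (1 + k_d θ_c) = 0.474 / (1 + 0.0740 × 7.14) = 0.474 / 1.528 = 0.3101.
Substrate removed = Q·(S₀ − S) = 35400 m³/d × (311 − 1.19) g/m³ = 1.1×10^7 g/d = 10967 kg/d.
P_X = Y_obs · Q(S₀ − S) = 0.3101 × 10967 = 3401 kg VSS/d.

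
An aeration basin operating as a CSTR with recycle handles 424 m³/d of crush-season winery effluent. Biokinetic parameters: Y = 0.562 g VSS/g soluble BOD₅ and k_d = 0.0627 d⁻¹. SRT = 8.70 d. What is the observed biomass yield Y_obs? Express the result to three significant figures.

Y_obs ≈ 0.364 g VSS/g soluble BOD₅

The observed yield is Y_obs = Y/(1 + k_d·θ_c) = 0.562 / (1 + 0.0627 × 8.70) = 0.562 / 1.545 = 0.3636 g VSS per g soluble BOD₅ removed.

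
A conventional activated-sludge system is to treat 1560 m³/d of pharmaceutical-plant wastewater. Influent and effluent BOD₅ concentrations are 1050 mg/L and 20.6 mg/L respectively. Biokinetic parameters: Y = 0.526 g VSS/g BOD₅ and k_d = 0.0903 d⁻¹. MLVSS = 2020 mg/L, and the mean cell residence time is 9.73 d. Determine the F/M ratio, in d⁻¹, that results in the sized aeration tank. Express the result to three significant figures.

Steady-state biomass mass balance: V·X·(1 + k_d·θ_c) = Y·Q·(S₀ − S)·θ_c, so V = 0.526 × 1560 × (1050 − 20.6) × 9.73 / [2020 × (1 + 0.0903 × 9.73)] = 8.22×10^6 / 3795 = 2166 m³.
F/M = Q·S₀ / (V·X) = 1560 × 1050 / (2166 × 2020) = 0.3744 g BOD₅·(g VSS·d)⁻¹.

F/M ≈ 0.374 d⁻¹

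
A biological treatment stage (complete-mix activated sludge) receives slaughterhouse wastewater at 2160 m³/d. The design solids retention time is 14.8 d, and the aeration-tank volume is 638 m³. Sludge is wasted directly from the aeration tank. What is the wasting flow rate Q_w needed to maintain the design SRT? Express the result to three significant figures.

For wasting at MLVSS concentration, Q_w = V/θ_c = 638.0/14.8 = 43.11 m³/d.

Q_w ≈ 43.1 m³/d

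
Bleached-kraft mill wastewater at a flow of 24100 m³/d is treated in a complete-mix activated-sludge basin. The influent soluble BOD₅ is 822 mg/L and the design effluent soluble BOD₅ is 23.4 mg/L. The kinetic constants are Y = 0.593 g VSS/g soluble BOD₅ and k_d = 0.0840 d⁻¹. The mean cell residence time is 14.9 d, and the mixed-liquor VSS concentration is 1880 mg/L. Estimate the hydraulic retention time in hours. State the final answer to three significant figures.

τ ≈ 40.0 h

From the SRT design equation V = Y Q (S₀−S) θ_c / [X (1 + k_d θ_c)] = 0.593 × 24100 × (822 − 23.4) × 14.9 / [1880 × (1 + 0.0840 × 14.9)] = 1.7×10^8 / 4233 = 40173 m³.
τ = V/Q = 40173/24100 = 1.667 d, or 40.01 h.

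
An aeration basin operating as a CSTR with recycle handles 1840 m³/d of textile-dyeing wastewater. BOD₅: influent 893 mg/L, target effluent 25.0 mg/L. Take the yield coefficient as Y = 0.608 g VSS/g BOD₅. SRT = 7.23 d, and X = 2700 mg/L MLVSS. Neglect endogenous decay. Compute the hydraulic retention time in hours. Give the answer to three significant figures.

τ ≈ 33.9 h

With k_d = 0 the design equation reduces to V = Y Q (S₀−S) θ_c / X = 0.608 × 1840 × (893 − 25.0) × 7.23 / 2700 = 2600 m³.
HRT = V/Q = 2600 m³ / 1840 m³·d⁻¹ = 1.413 d × 24 = 33.92 h.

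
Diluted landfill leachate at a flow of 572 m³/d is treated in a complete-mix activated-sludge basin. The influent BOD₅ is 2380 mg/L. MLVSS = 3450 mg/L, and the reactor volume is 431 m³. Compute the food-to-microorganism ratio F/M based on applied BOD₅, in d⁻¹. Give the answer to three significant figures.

F/M = Q·S₀ / (V·X) = 572 × 2380 / (431.0 × 3450) = 0.9155 g BOD₅·(g VSS·d)⁻¹.

F/M ≈ 0.916 d⁻¹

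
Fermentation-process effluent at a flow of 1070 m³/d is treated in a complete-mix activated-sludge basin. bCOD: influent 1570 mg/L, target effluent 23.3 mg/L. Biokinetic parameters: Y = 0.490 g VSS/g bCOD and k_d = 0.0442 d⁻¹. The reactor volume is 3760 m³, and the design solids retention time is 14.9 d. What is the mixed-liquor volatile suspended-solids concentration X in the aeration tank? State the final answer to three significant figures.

X ≈ 1940 mg/L

From V·X·(1 + k_d·θ_c) = Y·Q·(S₀ − S)·θ_c: X = 0.490 × 1070 × (1570 − 23.3) × 14.9 / [3760 × (1 + 0.0442 × 14.9)] = 1938 mg/L.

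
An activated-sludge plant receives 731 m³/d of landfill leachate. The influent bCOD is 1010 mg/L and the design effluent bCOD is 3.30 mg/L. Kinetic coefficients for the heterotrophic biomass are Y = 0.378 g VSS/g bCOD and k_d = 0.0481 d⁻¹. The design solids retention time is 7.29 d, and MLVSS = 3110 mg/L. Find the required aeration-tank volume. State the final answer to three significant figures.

V ≈ 483 m³

Rearranging the biomass balance for a CMAS with decay, V = Y·Q·ΔS·θ_c / [X·(1+k_d θ_c)] = 0.378 × 731 × (1010 − 3.30) × 7.29 / [3110 × (1 + 0.0481 × 7.29)] = 2.03×10^6 / 4201 = 482.8 m³.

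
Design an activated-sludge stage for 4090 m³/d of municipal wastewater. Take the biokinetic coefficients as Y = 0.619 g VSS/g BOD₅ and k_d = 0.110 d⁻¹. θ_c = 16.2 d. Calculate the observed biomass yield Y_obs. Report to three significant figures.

Observed yield with endogenous decay: Y_obs = Y / (1 + k_d·θ_c) = 0.619 / (1 + 0.110 × 16.2) = 0.619 / 2.782 = 0.2225 g VSS/g BOD₅.

Y_obs ≈ 0.223 g VSS/g BOD₅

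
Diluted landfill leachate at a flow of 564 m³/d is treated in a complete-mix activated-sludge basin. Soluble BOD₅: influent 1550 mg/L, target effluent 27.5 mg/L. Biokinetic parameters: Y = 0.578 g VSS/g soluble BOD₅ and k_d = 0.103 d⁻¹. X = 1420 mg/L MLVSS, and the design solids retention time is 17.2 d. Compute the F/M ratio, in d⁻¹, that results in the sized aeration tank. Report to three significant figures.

F/M ≈ 0.284 d⁻¹

Rearranging the biomass balance for a CMAS with decay, V = Y·Q·ΔS·θ_c / [X·(1+k_d θ_c)] = 0.578 × 564 × (1550 − 27.5) × 17.2 / [1420 × (1 + 0.103 × 17.2)] = 8.54×10^6 / 3936 = 2169 m³.
Food-to-microorganism ratio F/M = Q S₀ / (V X) = 564 × 1550 / (2169 × 1420) = 0.2838 d⁻¹.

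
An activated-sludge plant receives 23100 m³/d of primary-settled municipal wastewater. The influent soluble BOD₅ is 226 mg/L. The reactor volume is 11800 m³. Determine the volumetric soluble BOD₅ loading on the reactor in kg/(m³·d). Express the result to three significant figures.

L_v ≈ 0.442 kg soluble BOD₅/(m³·d)

Volumetric loading L_v = Q·S₀ / V = 23100 × 226 g/m³ / 11800 m³ = 442.4 g/(m³·d) = 0.4424 kg soluble BOD₅/(m³·d).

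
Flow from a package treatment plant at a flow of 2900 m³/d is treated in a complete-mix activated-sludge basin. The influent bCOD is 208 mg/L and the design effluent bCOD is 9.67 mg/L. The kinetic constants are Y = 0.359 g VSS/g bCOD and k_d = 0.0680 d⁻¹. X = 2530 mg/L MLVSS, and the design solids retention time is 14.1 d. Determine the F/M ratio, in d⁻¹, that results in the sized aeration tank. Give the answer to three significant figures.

Rearranging the biomass balance for a CMAS with decay, V = Y·Q·ΔS·θ_c / [X·(1+k_d θ_c)] = 0.359 × 2900 × (208 − 9.67) × 14.1 / [2530 × (1 + 0.0680 × 14.1)] = 2.91×10^6 / 4956 = 587.5 m³.
Food-to-microorganism ratio F/M = Q S₀ / (V X) = 2900 × 208 / (587.5 × 2530) = 0.4058 d⁻¹.

F/M ≈ 0.406 d⁻¹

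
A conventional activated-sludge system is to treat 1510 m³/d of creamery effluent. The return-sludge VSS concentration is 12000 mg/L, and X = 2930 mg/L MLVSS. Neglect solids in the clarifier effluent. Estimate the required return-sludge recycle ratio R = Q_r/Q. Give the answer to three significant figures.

Solids balance on the clarifier gives (1+R)X = R·X_r, so R = X/(X_r − X) = 2930 / (12000 − 2930) = 0.3230.

R ≈ 0.323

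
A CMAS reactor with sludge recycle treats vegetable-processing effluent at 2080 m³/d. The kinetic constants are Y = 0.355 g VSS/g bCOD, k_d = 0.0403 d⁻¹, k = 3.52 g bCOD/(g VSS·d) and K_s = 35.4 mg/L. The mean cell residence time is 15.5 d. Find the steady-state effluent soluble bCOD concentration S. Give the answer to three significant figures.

S ≈ 3.24 mg/L

For a completely mixed reactor with recycle the Lawrence–McCarty relation gives S = K_s·(1 + k_d·θ_c) / [θ_c·(Y·k − k_d) − 1] = 35.4 × (1 + 0.0403 × 15.5) / [15.5 × (0.355 × 3.52 − 0.0403) − 1] = 57.51 / 17.74 = 3.241 mg/L.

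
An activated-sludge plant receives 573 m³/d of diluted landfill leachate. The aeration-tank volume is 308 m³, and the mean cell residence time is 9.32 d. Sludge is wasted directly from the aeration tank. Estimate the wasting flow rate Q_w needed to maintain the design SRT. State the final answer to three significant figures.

Q_w ≈ 33.0 m³/d

For wasting at MLVSS concentration, Q_w = V/θ_c = 308.0/9.32 = 33.05 m³/d.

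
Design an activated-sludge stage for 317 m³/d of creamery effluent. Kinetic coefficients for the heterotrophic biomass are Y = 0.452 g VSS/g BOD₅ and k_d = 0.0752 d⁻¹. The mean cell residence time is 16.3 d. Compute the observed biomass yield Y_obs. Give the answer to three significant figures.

Y_obs ≈ 0.203 g VSS/g BOD₅

Observed yield with endogenous decay: Y_obs = Y / (1 + k_d·θ_c) = 0.452 / (1 + 0.0752 × 16.3) = 0.452 / 2.226 = 0.2031 g VSS/g BOD₅.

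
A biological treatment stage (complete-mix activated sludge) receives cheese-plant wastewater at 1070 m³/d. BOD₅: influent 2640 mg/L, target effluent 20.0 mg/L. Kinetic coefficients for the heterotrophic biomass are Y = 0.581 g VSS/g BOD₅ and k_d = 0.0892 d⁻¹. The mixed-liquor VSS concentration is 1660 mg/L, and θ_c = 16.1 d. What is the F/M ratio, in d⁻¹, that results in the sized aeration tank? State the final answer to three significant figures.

F/M ≈ 0.262 d⁻¹

From the SRT design equation V = Y Q (S₀−S) θ_c / [X (1 + k_d θ_c)] = 0.581 × 1070 × (2640 − 20.0) × 16.1 / [1660 × (1 + 0.0892 × 16.1)] = 2.62×10^7 / 4044 = 6485 m³.
F/M = Q·S₀ / (V·X) = 1070 × 2640 / (6485 × 1660) = 0.2624 g BOD₅·(g VSS·d)⁻¹.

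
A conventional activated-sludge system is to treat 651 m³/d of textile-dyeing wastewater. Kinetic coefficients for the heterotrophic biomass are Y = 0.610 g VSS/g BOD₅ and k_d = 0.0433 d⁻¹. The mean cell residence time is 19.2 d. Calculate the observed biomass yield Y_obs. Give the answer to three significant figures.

Y_obs ≈ 0.333 g VSS/g BOD₅

Observed yield with endogenous decay: Y_obs = Y / (1 + k_d·θ_c) = 0.610 / (1 + 0.0433 × 19.2) = 0.610 / 1.831 = 0.3331 g VSS/g BOD₅.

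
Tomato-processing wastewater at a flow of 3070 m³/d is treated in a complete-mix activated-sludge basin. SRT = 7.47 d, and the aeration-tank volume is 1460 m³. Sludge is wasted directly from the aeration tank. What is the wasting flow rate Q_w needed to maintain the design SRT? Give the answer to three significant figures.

Wasting from the aeration tank: Q_w = V / θ_c = 1460 / 7.47 = 195.4 m³/d.

Q_w ≈ 195 m³/d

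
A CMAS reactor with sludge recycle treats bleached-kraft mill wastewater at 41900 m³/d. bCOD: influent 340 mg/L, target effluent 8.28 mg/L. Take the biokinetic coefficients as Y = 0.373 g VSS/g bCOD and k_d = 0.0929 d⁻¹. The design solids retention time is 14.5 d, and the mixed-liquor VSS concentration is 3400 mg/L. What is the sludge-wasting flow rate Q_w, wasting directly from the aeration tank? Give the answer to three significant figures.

Rearranging the biomass balance for a CMAS with decay, V = Y·Q·ΔS·θ_c / [X·(1+k_d θ_c)] = 0.373 × 41900 × (340 − 8.28) × 14.5 / [3400 × (1 + 0.0929 × 14.5)] = 7.52×10^7 / 7980 = 9420 m³.
Wasting from the aeration tank: Q_w = V / θ_c = 9420 / 14.5 = 649.7 m³/d.

Q_w ≈ 650 m³/d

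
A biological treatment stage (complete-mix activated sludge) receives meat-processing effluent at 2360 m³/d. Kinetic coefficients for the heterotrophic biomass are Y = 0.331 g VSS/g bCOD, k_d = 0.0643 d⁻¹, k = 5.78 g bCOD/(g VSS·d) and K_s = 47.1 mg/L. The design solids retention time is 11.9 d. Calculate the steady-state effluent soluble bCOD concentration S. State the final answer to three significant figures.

S ≈ 3.96 mg/L

For a completely mixed reactor with recycle the Lawrence–McCarty relation gives S = K_s·(1 + k_d·θ_c) / [θ_c·(Y·k − k_d) − 1] = 47.1 × (1 + 0.0643 × 11.9) / [11.9 × (0.331 × 5.78 − 0.0643) − 1] = 83.14 / 21.00 = 3.959 mg/L.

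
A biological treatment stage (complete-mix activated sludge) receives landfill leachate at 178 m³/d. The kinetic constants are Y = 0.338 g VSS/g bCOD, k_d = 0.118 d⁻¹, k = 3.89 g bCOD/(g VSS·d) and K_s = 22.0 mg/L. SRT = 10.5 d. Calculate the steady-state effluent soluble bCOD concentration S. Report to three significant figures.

S ≈ 4.26 mg/L

From the Monod/SRT balance for a CMAS, S = K_s·(1+k_d θ_c)/[θ_c·(Y k − k_d) − 1] = 22.0 × (1 + 0.118 × 10.5) / [10.5 × (0.338 × 3.89 − 0.118) − 1] = 49.26 / 11.57 = 4.259 mg/L.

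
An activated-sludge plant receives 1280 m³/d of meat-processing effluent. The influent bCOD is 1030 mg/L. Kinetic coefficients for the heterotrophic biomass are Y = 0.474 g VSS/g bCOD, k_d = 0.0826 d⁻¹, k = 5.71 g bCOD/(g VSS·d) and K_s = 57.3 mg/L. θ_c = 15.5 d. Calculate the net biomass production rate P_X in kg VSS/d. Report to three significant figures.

From the Monod/SRT balance for a CMAS, S = K_s·(1+k_d θ_c)/[θ_c·(Y k − k_d) − 1] = 57.3 × (1 + 0.0826 × 15.5) / [15.5 × (0.474 × 5.71 − 0.0826) − 1] = 130.7 / 39.67 = 3.294 mg/L.
Correct the yield for decay: Y_obs = Y/(1 + k_d θ_c) = 0.474 / (1 + 0.0826 × 15.5) = 0.474 / 2.280 = 0.2079.
Q·(S₀ − S) = 1280 × (1030 − 3.29) × 10⁻³ = 1314 kg/d removed.
Net biomass production P_X = Y_obs × Q·(S₀ − S) = 0.2079 × 1314 = 273.2 kg VSS/d.

P_X ≈ 273 kg VSS/d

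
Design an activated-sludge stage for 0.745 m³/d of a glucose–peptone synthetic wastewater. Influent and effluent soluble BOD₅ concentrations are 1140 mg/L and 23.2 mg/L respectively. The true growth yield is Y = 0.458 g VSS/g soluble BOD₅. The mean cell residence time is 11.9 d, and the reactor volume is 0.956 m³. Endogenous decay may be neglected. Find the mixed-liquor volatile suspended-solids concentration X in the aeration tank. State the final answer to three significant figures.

X = Y·Q·ΔS·θ_c / V = 0.458 × 0.745 × (1140 − 23.2) × 11.9 / 0.956 = 4743 mg/L.

X ≈ 4740 mg/L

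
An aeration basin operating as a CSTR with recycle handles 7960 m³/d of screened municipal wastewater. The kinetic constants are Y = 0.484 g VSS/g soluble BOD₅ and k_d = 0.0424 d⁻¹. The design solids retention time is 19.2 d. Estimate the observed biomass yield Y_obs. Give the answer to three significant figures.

Y_obs ≈ 0.267 g VSS/g soluble BOD₅

Correct the yield for decay: Y_obs = Y/(1 + k_d θ_c) = 0.484 / (1 + 0.0424 × 19.2) = 0.484 / 1.814 = 0.2668.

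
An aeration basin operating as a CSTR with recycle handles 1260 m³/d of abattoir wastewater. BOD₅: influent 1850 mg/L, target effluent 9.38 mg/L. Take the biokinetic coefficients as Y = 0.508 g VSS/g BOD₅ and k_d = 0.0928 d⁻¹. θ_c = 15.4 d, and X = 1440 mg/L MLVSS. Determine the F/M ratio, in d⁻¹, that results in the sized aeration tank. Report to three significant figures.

F/M ≈ 0.312 d⁻¹

From the SRT design equation V = Y Q (S₀−S) θ_c / [X (1 + k_d θ_c)] = 0.508 × 1260 × (1850 − 9.38) × 15.4 / [1440 × (1 + 0.0928 × 15.4)] = 1.81×10^7 / 3498 = 5187 m³.
F/M = applied load / biomass = Q·S₀/(V·X) = 1260 × 1850 / (5187 × 1440) = 0.3121 d⁻¹.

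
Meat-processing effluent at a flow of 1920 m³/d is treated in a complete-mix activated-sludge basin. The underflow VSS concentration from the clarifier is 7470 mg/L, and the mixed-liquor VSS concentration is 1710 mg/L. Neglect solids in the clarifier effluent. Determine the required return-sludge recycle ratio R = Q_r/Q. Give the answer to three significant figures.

Solids balance on the clarifier gives (1+R)X = R·X_r, so R = X/(X_r − X) = 1710 / (7470 − 1710) = 0.2969.

R ≈ 0.297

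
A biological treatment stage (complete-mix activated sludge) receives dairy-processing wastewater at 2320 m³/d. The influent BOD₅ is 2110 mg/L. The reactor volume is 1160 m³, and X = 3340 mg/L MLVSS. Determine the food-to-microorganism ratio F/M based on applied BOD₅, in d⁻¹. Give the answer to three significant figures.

F/M ≈ 1.26 d⁻¹

Food-to-microorganism ratio F/M = Q S₀ / (V X) = 2320 × 2110 / (1160 × 3340) = 1.263 d⁻¹.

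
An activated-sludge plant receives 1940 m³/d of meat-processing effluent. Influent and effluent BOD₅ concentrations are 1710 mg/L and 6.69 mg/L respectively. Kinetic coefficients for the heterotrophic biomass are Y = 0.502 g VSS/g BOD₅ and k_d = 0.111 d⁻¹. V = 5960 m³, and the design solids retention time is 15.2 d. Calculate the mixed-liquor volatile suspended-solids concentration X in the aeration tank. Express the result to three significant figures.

X ≈ 1570 mg/L

X = Y·Q·ΔS·θ_c / [V·(1 + k_d θ_c)] = 0.502 × 1940 × (1710 − 6.69) × 15.2 / [5960 × (1 + 0.111 × 15.2)] = 1574 mg/L.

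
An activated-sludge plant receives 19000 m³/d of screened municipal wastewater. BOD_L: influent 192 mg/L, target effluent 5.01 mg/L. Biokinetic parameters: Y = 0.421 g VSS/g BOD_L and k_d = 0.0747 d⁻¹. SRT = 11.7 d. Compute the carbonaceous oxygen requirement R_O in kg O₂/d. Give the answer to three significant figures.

Y_obs = Y / (1 + k_d θ_c) = 0.421 / (1 + 0.0747 × 11.7) = 0.421 / 1.874 = 0.2247.
Q·(S₀ − S) = 19000 × (192 − 5.01) × 10⁻³ = 3553 kg/d removed.
P_X = Y_obs·Q·(S₀ − S) = 0.2247 × 3553 = 798.2 kg VSS/d.
R_O = Q·(S₀ − S) − 1.42·P_X = 3553 − 1.42 × 798.2 = 2419 kg O₂/d.

R_O ≈ 2420 kg O₂/d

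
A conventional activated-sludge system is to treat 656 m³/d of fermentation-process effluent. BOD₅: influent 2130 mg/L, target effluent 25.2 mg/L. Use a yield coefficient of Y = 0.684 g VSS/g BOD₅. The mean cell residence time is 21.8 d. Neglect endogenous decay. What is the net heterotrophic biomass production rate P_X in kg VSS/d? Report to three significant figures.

Since k_d ≈ 0, Y_obs = Y = 0.684 g VSS/g BOD₅.
ΔS = 2130 − 25.2 = 2105 mg/L, so the substrate removal rate is 656 × 2105/1000 = 1381 kg BOD₅/d.
Net biomass production P_X = Y_obs × Q·(S₀ − S) = 0.6840 × 1381 = 944.4 kg VSS/d.

P_X ≈ 944 kg VSS/d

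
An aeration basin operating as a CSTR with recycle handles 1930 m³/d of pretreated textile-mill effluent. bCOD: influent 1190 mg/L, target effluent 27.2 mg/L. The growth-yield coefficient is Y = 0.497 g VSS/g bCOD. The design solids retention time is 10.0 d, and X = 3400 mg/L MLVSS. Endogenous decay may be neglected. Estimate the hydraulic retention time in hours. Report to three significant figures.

V·X = Y·Q·ΔS·θ_c gives V = 0.497 × 1930 × (1190 − 27.2) × 10.0 / 3400 = 3280 m³.
Hydraulic retention time τ = V/Q = 3280 / 1930 = 1.700 d = 40.79 h.

τ ≈ 40.8 h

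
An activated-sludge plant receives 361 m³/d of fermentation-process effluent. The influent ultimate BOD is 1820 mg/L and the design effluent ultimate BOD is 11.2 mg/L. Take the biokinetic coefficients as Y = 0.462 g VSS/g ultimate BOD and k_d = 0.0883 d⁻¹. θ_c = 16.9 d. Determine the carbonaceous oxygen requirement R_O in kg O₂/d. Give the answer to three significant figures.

The observed yield is Y_obs = Y/(1 + k_d·θ_c) = 0.462 / (1 + 0.0883 × 16.9) = 0.462 / 2.492 = 0.1854 g VSS per g ultimate BOD removed.
Substrate removed = Q·(S₀ − S) = 361 m³/d × (1820 − 11.2) g/m³ = 6.53×10^5 g/d = 653.0 kg/d.
P_X = Y_obs·Q·(S₀ − S) = 0.1854 × 653.0 = 121.0 kg VSS/d.
Carbonaceous O₂ demand = substrate oxidised − cell-mass equivalent = 653.0 − 1.42 × 121.0 = 481.1 kg O₂/d.

R_O ≈ 481 kg O₂/d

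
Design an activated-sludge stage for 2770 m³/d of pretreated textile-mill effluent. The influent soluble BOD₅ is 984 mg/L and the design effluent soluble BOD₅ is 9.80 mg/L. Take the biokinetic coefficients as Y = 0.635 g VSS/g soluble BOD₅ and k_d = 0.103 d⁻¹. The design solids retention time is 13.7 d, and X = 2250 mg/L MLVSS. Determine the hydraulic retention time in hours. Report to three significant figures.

τ ≈ 37.5 h

Steady-state biomass mass balance: V·X·(1 + k_d·θ_c) = Y·Q·(S₀ − S)·θ_c, so V = 0.635 × 2770 × (984 − 9.80) × 13.7 / [2250 × (1 + 0.103 × 13.7)] = 2.35×10^7 / 5425 = 4327 m³.
HRT = V/Q = 4327 m³ / 2770 m³·d⁻¹ = 1.562 d × 24 = 37.49 h.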